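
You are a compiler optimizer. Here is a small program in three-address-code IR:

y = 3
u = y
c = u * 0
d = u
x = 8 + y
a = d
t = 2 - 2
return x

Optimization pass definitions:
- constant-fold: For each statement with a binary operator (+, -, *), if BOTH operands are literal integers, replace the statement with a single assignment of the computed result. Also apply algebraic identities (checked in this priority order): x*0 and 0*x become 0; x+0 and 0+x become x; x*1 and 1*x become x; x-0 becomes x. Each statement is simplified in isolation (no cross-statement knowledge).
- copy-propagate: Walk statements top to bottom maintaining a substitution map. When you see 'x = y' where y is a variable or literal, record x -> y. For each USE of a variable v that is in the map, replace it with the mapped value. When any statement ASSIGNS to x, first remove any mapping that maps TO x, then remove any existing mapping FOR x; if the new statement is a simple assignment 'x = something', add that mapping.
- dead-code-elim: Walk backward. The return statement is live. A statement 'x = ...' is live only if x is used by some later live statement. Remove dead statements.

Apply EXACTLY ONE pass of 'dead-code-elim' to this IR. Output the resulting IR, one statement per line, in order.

Applying dead-code-elim statement-by-statement:
  [8] return x  -> KEEP (return); live=['x']
  [7] t = 2 - 2  -> DEAD (t not live)
  [6] a = d  -> DEAD (a not live)
  [5] x = 8 + y  -> KEEP; live=['y']
  [4] d = u  -> DEAD (d not live)
  [3] c = u * 0  -> DEAD (c not live)
  [2] u = y  -> DEAD (u not live)
  [1] y = 3  -> KEEP; live=[]
Result (3 stmts):
  y = 3
  x = 8 + y
  return x

Answer: y = 3
x = 8 + y
return x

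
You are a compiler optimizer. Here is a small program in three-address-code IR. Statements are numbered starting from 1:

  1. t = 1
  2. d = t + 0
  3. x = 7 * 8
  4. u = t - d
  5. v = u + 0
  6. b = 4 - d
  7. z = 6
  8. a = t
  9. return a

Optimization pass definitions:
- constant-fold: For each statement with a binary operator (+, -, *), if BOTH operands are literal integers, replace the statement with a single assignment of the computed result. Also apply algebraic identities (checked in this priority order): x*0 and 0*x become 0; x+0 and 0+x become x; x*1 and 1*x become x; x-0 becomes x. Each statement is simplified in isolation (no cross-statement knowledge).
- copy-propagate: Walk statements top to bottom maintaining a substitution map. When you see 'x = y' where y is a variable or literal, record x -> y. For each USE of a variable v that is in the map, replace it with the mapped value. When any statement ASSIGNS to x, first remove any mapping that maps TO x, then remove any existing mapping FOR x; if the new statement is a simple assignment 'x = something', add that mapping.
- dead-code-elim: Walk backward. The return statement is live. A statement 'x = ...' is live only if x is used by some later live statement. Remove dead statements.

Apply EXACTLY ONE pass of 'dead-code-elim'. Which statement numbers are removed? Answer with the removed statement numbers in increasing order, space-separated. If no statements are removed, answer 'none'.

Backward liveness scan:
Stmt 1 't = 1': KEEP (t is live); live-in = []
Stmt 2 'd = t + 0': DEAD (d not in live set ['t'])
Stmt 3 'x = 7 * 8': DEAD (x not in live set ['t'])
Stmt 4 'u = t - d': DEAD (u not in live set ['t'])
Stmt 5 'v = u + 0': DEAD (v not in live set ['t'])
Stmt 6 'b = 4 - d': DEAD (b not in live set ['t'])
Stmt 7 'z = 6': DEAD (z not in live set ['t'])
Stmt 8 'a = t': KEEP (a is live); live-in = ['t']
Stmt 9 'return a': KEEP (return); live-in = ['a']
Removed statement numbers: [2, 3, 4, 5, 6, 7]
Surviving IR:
  t = 1
  a = t
  return a

Answer: 2 3 4 5 6 7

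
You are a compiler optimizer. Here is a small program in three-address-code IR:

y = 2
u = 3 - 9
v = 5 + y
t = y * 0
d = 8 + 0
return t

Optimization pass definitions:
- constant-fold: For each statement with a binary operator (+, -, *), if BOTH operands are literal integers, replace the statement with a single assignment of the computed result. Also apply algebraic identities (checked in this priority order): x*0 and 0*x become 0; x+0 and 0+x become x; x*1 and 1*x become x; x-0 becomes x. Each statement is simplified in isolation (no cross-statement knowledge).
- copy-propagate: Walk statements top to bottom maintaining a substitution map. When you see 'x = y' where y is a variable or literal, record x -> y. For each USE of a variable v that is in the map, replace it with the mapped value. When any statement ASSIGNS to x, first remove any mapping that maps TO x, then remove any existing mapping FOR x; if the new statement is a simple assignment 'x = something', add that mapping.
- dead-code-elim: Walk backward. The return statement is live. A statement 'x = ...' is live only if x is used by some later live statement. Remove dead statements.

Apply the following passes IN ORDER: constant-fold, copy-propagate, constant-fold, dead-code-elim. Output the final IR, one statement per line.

Initial IR:
  y = 2
  u = 3 - 9
  v = 5 + y
  t = y * 0
  d = 8 + 0
  return t
After constant-fold (6 stmts):
  y = 2
  u = -6
  v = 5 + y
  t = 0
  d = 8
  return t
After copy-propagate (6 stmts):
  y = 2
  u = -6
  v = 5 + 2
  t = 0
  d = 8
  return 0
After constant-fold (6 stmts):
  y = 2
  u = -6
  v = 7
  t = 0
  d = 8
  return 0
After dead-code-elim (1 stmts):
  return 0

Answer: return 0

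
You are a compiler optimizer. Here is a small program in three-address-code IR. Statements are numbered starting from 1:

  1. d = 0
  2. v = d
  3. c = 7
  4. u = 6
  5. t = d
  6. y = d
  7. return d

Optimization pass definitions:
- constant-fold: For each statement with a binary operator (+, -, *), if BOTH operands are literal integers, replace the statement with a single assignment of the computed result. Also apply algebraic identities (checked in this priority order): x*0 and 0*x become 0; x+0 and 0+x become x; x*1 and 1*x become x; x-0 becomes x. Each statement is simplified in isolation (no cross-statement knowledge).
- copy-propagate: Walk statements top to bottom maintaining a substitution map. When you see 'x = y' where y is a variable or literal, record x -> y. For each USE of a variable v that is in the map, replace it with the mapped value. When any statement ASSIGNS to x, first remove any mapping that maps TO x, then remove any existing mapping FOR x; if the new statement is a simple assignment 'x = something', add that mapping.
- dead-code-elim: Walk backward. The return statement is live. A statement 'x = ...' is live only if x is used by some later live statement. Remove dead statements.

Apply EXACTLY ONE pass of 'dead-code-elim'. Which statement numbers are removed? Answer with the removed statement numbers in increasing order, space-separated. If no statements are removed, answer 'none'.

Answer: 2 3 4 5 6

Derivation:
Backward liveness scan:
Stmt 1 'd = 0': KEEP (d is live); live-in = []
Stmt 2 'v = d': DEAD (v not in live set ['d'])
Stmt 3 'c = 7': DEAD (c not in live set ['d'])
Stmt 4 'u = 6': DEAD (u not in live set ['d'])
Stmt 5 't = d': DEAD (t not in live set ['d'])
Stmt 6 'y = d': DEAD (y not in live set ['d'])
Stmt 7 'return d': KEEP (return); live-in = ['d']
Removed statement numbers: [2, 3, 4, 5, 6]
Surviving IR:
  d = 0
  return d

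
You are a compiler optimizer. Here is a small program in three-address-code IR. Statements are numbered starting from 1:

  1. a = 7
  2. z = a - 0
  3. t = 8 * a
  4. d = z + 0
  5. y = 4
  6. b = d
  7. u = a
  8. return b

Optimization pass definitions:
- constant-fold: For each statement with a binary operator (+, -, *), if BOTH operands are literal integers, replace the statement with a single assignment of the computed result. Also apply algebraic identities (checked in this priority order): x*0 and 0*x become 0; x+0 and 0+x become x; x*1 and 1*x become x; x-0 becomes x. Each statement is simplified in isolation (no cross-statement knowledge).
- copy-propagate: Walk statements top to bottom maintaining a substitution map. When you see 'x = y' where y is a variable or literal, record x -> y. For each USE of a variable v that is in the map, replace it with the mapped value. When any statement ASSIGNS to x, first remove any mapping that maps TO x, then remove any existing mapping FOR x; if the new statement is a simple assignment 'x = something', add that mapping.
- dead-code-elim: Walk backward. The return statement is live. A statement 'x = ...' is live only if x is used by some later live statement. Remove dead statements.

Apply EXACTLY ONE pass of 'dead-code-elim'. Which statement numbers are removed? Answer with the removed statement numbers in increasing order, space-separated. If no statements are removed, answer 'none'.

Answer: 3 5 7

Derivation:
Backward liveness scan:
Stmt 1 'a = 7': KEEP (a is live); live-in = []
Stmt 2 'z = a - 0': KEEP (z is live); live-in = ['a']
Stmt 3 't = 8 * a': DEAD (t not in live set ['z'])
Stmt 4 'd = z + 0': KEEP (d is live); live-in = ['z']
Stmt 5 'y = 4': DEAD (y not in live set ['d'])
Stmt 6 'b = d': KEEP (b is live); live-in = ['d']
Stmt 7 'u = a': DEAD (u not in live set ['b'])
Stmt 8 'return b': KEEP (return); live-in = ['b']
Removed statement numbers: [3, 5, 7]
Surviving IR:
  a = 7
  z = a - 0
  d = z + 0
  b = d
  return b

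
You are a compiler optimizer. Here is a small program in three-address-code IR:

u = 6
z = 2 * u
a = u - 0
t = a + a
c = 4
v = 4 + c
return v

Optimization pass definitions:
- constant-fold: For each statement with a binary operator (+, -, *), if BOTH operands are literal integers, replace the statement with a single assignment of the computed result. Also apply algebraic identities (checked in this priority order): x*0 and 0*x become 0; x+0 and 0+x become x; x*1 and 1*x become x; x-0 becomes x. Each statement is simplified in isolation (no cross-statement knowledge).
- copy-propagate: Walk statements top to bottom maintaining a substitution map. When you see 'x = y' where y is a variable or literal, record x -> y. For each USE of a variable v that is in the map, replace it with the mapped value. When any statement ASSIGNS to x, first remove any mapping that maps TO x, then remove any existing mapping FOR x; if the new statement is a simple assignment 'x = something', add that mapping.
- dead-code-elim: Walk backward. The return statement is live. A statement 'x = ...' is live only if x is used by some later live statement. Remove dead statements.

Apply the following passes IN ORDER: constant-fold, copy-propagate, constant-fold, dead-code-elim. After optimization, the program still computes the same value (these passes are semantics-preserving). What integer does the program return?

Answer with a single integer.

Initial IR:
  u = 6
  z = 2 * u
  a = u - 0
  t = a + a
  c = 4
  v = 4 + c
  return v
After constant-fold (7 stmts):
  u = 6
  z = 2 * u
  a = u
  t = a + a
  c = 4
  v = 4 + c
  return v
After copy-propagate (7 stmts):
  u = 6
  z = 2 * 6
  a = 6
  t = 6 + 6
  c = 4
  v = 4 + 4
  return v
After constant-fold (7 stmts):
  u = 6
  z = 12
  a = 6
  t = 12
  c = 4
  v = 8
  return v
After dead-code-elim (2 stmts):
  v = 8
  return v
Evaluate:
  u = 6  =>  u = 6
  z = 2 * u  =>  z = 12
  a = u - 0  =>  a = 6
  t = a + a  =>  t = 12
  c = 4  =>  c = 4
  v = 4 + c  =>  v = 8
  return v = 8

Answer: 8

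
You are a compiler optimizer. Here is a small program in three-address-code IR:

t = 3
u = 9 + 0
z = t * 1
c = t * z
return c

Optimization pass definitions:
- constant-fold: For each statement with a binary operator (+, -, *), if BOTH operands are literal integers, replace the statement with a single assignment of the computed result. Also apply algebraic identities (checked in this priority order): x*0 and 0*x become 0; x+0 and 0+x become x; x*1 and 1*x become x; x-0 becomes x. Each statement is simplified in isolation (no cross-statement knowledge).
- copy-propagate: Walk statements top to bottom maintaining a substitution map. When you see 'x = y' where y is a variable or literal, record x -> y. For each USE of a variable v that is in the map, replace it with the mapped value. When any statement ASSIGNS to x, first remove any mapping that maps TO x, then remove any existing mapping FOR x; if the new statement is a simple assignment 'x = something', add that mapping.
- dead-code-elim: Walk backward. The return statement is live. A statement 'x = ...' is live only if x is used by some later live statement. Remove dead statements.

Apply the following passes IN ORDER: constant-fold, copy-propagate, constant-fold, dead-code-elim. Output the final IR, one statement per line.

Initial IR:
  t = 3
  u = 9 + 0
  z = t * 1
  c = t * z
  return c
After constant-fold (5 stmts):
  t = 3
  u = 9
  z = t
  c = t * z
  return c
After copy-propagate (5 stmts):
  t = 3
  u = 9
  z = 3
  c = 3 * 3
  return c
After constant-fold (5 stmts):
  t = 3
  u = 9
  z = 3
  c = 9
  return c
After dead-code-elim (2 stmts):
  c = 9
  return c

Answer: c = 9
return c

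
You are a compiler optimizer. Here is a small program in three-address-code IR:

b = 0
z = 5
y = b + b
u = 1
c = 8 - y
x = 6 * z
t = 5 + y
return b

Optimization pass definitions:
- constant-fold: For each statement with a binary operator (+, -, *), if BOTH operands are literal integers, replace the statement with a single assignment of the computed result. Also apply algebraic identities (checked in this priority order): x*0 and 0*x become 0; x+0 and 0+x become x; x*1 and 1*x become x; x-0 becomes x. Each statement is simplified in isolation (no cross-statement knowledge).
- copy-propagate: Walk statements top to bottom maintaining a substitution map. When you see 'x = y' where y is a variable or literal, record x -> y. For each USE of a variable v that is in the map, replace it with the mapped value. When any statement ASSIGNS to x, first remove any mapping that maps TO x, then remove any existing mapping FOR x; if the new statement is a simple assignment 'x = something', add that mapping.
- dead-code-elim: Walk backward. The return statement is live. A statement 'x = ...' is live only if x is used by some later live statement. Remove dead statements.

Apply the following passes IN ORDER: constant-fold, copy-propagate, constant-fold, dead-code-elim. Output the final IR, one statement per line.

Initial IR:
  b = 0
  z = 5
  y = b + b
  u = 1
  c = 8 - y
  x = 6 * z
  t = 5 + y
  return b
After constant-fold (8 stmts):
  b = 0
  z = 5
  y = b + b
  u = 1
  c = 8 - y
  x = 6 * z
  t = 5 + y
  return b
After copy-propagate (8 stmts):
  b = 0
  z = 5
  y = 0 + 0
  u = 1
  c = 8 - y
  x = 6 * 5
  t = 5 + y
  return 0
After constant-fold (8 stmts):
  b = 0
  z = 5
  y = 0
  u = 1
  c = 8 - y
  x = 30
  t = 5 + y
  return 0
After dead-code-elim (1 stmts):
  return 0

Answer: return 0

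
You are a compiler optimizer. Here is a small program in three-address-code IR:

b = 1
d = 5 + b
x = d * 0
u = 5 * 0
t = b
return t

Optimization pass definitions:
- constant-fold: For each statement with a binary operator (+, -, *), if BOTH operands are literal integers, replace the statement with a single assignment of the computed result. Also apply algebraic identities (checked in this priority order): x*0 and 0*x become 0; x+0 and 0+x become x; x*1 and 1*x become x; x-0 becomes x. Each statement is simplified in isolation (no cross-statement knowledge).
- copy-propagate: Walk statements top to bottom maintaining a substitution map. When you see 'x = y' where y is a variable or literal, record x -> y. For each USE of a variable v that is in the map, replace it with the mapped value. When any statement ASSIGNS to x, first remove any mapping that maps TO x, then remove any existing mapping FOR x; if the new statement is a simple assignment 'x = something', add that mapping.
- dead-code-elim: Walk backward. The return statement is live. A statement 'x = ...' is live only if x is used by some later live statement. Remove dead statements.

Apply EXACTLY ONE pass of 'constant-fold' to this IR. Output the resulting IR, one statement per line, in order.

Answer: b = 1
d = 5 + b
x = 0
u = 0
t = b
return t

Derivation:
Applying constant-fold statement-by-statement:
  [1] b = 1  (unchanged)
  [2] d = 5 + b  (unchanged)
  [3] x = d * 0  -> x = 0
  [4] u = 5 * 0  -> u = 0
  [5] t = b  (unchanged)
  [6] return t  (unchanged)
Result (6 stmts):
  b = 1
  d = 5 + b
  x = 0
  u = 0
  t = b
  return t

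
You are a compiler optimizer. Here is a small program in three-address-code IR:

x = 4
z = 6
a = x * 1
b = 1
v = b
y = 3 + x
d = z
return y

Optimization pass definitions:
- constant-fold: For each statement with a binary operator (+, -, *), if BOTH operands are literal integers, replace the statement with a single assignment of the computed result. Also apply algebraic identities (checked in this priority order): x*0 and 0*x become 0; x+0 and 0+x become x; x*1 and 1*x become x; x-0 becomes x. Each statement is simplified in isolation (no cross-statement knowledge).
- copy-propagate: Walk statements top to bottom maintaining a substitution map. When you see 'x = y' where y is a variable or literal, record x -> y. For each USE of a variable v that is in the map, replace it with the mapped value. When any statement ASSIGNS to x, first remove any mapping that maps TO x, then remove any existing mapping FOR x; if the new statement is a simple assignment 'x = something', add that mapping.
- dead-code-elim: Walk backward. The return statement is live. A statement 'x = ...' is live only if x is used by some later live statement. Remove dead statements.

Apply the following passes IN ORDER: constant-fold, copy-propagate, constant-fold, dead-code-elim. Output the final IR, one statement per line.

Initial IR:
  x = 4
  z = 6
  a = x * 1
  b = 1
  v = b
  y = 3 + x
  d = z
  return y
After constant-fold (8 stmts):
  x = 4
  z = 6
  a = x
  b = 1
  v = b
  y = 3 + x
  d = z
  return y
After copy-propagate (8 stmts):
  x = 4
  z = 6
  a = 4
  b = 1
  v = 1
  y = 3 + 4
  d = 6
  return y
After constant-fold (8 stmts):
  x = 4
  z = 6
  a = 4
  b = 1
  v = 1
  y = 7
  d = 6
  return y
After dead-code-elim (2 stmts):
  y = 7
  return y

Answer: y = 7
return y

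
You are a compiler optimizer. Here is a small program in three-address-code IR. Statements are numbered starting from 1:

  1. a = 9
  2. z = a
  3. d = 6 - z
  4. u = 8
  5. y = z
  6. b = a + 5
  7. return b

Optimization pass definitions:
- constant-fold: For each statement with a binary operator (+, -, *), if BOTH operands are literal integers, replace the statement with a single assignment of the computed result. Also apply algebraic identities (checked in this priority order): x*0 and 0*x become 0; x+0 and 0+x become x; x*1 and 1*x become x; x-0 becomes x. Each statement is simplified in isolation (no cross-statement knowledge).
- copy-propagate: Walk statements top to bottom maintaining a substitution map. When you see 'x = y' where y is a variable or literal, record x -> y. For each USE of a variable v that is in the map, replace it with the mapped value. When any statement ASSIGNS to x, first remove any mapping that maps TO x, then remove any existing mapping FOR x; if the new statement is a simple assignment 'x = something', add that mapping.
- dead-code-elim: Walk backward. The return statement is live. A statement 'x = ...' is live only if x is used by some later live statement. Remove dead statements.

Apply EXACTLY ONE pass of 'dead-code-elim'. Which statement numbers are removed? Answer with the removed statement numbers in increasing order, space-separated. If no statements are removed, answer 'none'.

Backward liveness scan:
Stmt 1 'a = 9': KEEP (a is live); live-in = []
Stmt 2 'z = a': DEAD (z not in live set ['a'])
Stmt 3 'd = 6 - z': DEAD (d not in live set ['a'])
Stmt 4 'u = 8': DEAD (u not in live set ['a'])
Stmt 5 'y = z': DEAD (y not in live set ['a'])
Stmt 6 'b = a + 5': KEEP (b is live); live-in = ['a']
Stmt 7 'return b': KEEP (return); live-in = ['b']
Removed statement numbers: [2, 3, 4, 5]
Surviving IR:
  a = 9
  b = a + 5
  return b

Answer: 2 3 4 5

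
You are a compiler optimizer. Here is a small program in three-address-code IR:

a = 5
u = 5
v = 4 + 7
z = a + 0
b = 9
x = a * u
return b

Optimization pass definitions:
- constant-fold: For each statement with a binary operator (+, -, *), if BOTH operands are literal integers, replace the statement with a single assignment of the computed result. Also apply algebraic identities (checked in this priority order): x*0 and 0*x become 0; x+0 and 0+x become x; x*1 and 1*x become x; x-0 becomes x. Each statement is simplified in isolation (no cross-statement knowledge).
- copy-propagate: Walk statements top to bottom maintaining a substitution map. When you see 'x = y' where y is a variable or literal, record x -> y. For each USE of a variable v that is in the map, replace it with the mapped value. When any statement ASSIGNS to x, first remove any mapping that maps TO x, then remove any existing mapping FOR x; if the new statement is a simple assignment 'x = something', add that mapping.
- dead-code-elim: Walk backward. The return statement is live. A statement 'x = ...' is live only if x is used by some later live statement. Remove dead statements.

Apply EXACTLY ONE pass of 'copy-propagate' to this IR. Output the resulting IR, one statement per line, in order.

Applying copy-propagate statement-by-statement:
  [1] a = 5  (unchanged)
  [2] u = 5  (unchanged)
  [3] v = 4 + 7  (unchanged)
  [4] z = a + 0  -> z = 5 + 0
  [5] b = 9  (unchanged)
  [6] x = a * u  -> x = 5 * 5
  [7] return b  -> return 9
Result (7 stmts):
  a = 5
  u = 5
  v = 4 + 7
  z = 5 + 0
  b = 9
  x = 5 * 5
  return 9

Answer: a = 5
u = 5
v = 4 + 7
z = 5 + 0
b = 9
x = 5 * 5
return 9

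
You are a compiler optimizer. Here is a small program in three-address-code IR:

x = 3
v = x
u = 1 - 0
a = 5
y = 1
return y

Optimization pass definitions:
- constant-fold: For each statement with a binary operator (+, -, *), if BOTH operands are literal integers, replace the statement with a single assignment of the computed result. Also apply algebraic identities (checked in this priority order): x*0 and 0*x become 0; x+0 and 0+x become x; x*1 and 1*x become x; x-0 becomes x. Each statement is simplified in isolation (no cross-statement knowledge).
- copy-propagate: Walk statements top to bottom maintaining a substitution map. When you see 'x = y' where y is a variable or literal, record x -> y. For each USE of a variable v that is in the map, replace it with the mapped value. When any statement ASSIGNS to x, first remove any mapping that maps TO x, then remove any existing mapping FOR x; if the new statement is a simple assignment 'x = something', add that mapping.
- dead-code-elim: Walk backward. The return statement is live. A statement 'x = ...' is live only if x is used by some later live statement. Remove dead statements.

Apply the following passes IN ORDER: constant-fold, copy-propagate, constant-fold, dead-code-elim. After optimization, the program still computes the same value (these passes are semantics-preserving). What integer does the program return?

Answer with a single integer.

Initial IR:
  x = 3
  v = x
  u = 1 - 0
  a = 5
  y = 1
  return y
After constant-fold (6 stmts):
  x = 3
  v = x
  u = 1
  a = 5
  y = 1
  return y
After copy-propagate (6 stmts):
  x = 3
  v = 3
  u = 1
  a = 5
  y = 1
  return 1
After constant-fold (6 stmts):
  x = 3
  v = 3
  u = 1
  a = 5
  y = 1
  return 1
After dead-code-elim (1 stmts):
  return 1
Evaluate:
  x = 3  =>  x = 3
  v = x  =>  v = 3
  u = 1 - 0  =>  u = 1
  a = 5  =>  a = 5
  y = 1  =>  y = 1
  return y = 1

Answer: 1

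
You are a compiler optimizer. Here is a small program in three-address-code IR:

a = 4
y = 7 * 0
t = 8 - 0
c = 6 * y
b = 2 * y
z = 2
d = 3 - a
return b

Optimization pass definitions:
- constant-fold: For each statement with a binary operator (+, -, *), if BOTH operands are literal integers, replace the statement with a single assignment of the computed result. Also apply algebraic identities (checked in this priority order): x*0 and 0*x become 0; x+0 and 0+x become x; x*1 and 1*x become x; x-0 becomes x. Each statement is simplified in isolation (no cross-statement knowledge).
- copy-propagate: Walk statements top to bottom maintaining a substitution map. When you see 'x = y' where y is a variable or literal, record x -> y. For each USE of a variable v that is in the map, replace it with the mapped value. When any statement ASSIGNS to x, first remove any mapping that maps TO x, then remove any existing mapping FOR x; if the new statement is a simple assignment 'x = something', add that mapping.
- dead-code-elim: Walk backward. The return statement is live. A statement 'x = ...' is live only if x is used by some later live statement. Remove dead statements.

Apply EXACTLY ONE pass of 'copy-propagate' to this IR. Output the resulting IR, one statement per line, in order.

Answer: a = 4
y = 7 * 0
t = 8 - 0
c = 6 * y
b = 2 * y
z = 2
d = 3 - 4
return b

Derivation:
Applying copy-propagate statement-by-statement:
  [1] a = 4  (unchanged)
  [2] y = 7 * 0  (unchanged)
  [3] t = 8 - 0  (unchanged)
  [4] c = 6 * y  (unchanged)
  [5] b = 2 * y  (unchanged)
  [6] z = 2  (unchanged)
  [7] d = 3 - a  -> d = 3 - 4
  [8] return b  (unchanged)
Result (8 stmts):
  a = 4
  y = 7 * 0
  t = 8 - 0
  c = 6 * y
  b = 2 * y
  z = 2
  d = 3 - 4
  return b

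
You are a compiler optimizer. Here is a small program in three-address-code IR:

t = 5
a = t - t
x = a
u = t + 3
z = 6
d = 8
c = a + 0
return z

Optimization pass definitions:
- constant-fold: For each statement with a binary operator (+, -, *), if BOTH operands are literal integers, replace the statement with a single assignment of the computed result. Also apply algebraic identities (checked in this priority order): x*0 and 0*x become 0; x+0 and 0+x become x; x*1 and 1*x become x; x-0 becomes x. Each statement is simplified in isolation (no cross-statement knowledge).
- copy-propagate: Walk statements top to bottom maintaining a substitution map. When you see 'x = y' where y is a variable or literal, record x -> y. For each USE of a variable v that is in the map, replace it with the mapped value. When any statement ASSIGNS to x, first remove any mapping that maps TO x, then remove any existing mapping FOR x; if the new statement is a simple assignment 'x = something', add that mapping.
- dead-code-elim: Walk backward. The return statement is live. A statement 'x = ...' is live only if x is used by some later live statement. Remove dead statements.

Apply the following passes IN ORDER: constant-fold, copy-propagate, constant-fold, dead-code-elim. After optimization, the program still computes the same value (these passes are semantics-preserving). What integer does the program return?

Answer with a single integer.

Initial IR:
  t = 5
  a = t - t
  x = a
  u = t + 3
  z = 6
  d = 8
  c = a + 0
  return z
After constant-fold (8 stmts):
  t = 5
  a = t - t
  x = a
  u = t + 3
  z = 6
  d = 8
  c = a
  return z
After copy-propagate (8 stmts):
  t = 5
  a = 5 - 5
  x = a
  u = 5 + 3
  z = 6
  d = 8
  c = a
  return 6
After constant-fold (8 stmts):
  t = 5
  a = 0
  x = a
  u = 8
  z = 6
  d = 8
  c = a
  return 6
After dead-code-elim (1 stmts):
  return 6
Evaluate:
  t = 5  =>  t = 5
  a = t - t  =>  a = 0
  x = a  =>  x = 0
  u = t + 3  =>  u = 8
  z = 6  =>  z = 6
  d = 8  =>  d = 8
  c = a + 0  =>  c = 0
  return z = 6

Answer: 6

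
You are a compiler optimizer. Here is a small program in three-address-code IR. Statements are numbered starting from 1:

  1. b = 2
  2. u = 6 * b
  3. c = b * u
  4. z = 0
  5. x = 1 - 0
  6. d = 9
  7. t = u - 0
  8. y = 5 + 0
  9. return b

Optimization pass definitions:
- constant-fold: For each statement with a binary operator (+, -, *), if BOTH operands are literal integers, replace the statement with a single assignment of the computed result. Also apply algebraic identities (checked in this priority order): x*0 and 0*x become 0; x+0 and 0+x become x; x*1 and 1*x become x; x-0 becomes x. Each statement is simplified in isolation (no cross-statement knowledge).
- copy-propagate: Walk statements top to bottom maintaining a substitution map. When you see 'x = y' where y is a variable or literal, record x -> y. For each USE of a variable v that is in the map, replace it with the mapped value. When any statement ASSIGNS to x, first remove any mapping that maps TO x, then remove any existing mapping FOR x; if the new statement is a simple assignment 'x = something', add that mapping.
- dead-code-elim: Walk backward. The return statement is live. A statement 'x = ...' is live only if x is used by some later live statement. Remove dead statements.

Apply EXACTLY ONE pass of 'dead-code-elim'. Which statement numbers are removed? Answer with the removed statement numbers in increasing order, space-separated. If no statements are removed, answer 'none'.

Answer: 2 3 4 5 6 7 8

Derivation:
Backward liveness scan:
Stmt 1 'b = 2': KEEP (b is live); live-in = []
Stmt 2 'u = 6 * b': DEAD (u not in live set ['b'])
Stmt 3 'c = b * u': DEAD (c not in live set ['b'])
Stmt 4 'z = 0': DEAD (z not in live set ['b'])
Stmt 5 'x = 1 - 0': DEAD (x not in live set ['b'])
Stmt 6 'd = 9': DEAD (d not in live set ['b'])
Stmt 7 't = u - 0': DEAD (t not in live set ['b'])
Stmt 8 'y = 5 + 0': DEAD (y not in live set ['b'])
Stmt 9 'return b': KEEP (return); live-in = ['b']
Removed statement numbers: [2, 3, 4, 5, 6, 7, 8]
Surviving IR:
  b = 2
  return b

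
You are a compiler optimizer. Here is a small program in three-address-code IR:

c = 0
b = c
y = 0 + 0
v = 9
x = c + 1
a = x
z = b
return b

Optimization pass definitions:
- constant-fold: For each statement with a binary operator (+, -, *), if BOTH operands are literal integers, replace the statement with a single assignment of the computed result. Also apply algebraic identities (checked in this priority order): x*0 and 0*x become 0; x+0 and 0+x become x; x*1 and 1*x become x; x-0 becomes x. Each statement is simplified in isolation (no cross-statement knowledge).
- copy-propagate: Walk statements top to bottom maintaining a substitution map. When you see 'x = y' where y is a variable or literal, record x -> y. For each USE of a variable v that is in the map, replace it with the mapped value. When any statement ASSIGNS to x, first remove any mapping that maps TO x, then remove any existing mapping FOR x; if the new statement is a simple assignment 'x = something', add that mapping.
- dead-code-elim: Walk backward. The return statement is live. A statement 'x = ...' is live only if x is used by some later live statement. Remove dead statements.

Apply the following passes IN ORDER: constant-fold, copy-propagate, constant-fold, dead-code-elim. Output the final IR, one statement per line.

Initial IR:
  c = 0
  b = c
  y = 0 + 0
  v = 9
  x = c + 1
  a = x
  z = b
  return b
After constant-fold (8 stmts):
  c = 0
  b = c
  y = 0
  v = 9
  x = c + 1
  a = x
  z = b
  return b
After copy-propagate (8 stmts):
  c = 0
  b = 0
  y = 0
  v = 9
  x = 0 + 1
  a = x
  z = 0
  return 0
After constant-fold (8 stmts):
  c = 0
  b = 0
  y = 0
  v = 9
  x = 1
  a = x
  z = 0
  return 0
After dead-code-elim (1 stmts):
  return 0

Answer: return 0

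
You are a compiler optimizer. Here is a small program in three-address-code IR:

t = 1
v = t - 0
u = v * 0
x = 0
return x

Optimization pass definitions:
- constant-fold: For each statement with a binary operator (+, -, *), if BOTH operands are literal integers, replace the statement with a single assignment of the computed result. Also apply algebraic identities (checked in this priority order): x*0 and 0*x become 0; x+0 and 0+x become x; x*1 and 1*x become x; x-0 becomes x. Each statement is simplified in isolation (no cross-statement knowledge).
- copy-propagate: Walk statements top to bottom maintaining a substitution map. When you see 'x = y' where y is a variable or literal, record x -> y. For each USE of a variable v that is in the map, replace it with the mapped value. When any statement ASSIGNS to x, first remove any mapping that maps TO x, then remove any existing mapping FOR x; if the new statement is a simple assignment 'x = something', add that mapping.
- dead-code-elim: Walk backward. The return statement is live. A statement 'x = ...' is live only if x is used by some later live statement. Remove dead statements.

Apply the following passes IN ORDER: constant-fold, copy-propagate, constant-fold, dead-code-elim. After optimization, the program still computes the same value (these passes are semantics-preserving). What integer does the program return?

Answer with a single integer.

Answer: 0

Derivation:
Initial IR:
  t = 1
  v = t - 0
  u = v * 0
  x = 0
  return x
After constant-fold (5 stmts):
  t = 1
  v = t
  u = 0
  x = 0
  return x
After copy-propagate (5 stmts):
  t = 1
  v = 1
  u = 0
  x = 0
  return 0
After constant-fold (5 stmts):
  t = 1
  v = 1
  u = 0
  x = 0
  return 0
After dead-code-elim (1 stmts):
  return 0
Evaluate:
  t = 1  =>  t = 1
  v = t - 0  =>  v = 1
  u = v * 0  =>  u = 0
  x = 0  =>  x = 0
  return x = 0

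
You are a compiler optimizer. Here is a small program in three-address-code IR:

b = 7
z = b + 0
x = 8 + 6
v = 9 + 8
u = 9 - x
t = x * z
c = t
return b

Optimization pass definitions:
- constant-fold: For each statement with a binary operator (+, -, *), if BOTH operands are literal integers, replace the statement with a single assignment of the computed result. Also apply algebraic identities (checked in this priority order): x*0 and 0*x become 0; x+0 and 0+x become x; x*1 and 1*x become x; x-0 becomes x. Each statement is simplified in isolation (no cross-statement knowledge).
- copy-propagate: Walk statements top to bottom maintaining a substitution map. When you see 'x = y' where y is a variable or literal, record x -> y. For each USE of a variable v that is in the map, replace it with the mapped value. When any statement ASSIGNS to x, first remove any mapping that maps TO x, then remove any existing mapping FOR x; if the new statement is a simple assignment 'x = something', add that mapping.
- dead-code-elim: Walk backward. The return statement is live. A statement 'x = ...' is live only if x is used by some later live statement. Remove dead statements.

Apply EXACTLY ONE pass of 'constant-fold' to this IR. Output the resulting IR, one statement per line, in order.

Applying constant-fold statement-by-statement:
  [1] b = 7  (unchanged)
  [2] z = b + 0  -> z = b
  [3] x = 8 + 6  -> x = 14
  [4] v = 9 + 8  -> v = 17
  [5] u = 9 - x  (unchanged)
  [6] t = x * z  (unchanged)
  [7] c = t  (unchanged)
  [8] return b  (unchanged)
Result (8 stmts):
  b = 7
  z = b
  x = 14
  v = 17
  u = 9 - x
  t = x * z
  c = t
  return b

Answer: b = 7
z = b
x = 14
v = 17
u = 9 - x
t = x * z
c = t
return b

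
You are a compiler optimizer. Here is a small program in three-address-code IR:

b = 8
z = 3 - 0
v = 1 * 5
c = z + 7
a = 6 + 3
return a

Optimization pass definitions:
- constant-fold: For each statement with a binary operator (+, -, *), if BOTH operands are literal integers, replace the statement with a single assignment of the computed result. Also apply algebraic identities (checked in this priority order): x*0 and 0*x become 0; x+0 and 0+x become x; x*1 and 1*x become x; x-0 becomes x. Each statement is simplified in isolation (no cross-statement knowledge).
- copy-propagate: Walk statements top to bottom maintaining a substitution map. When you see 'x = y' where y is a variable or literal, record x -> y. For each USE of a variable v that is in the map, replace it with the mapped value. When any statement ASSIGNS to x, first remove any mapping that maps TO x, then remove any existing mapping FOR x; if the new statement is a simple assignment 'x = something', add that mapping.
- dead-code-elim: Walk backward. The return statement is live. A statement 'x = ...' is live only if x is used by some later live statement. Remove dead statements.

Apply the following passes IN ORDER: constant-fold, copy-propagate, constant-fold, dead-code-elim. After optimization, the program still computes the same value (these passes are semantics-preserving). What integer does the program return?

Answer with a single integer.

Initial IR:
  b = 8
  z = 3 - 0
  v = 1 * 5
  c = z + 7
  a = 6 + 3
  return a
After constant-fold (6 stmts):
  b = 8
  z = 3
  v = 5
  c = z + 7
  a = 9
  return a
After copy-propagate (6 stmts):
  b = 8
  z = 3
  v = 5
  c = 3 + 7
  a = 9
  return 9
After constant-fold (6 stmts):
  b = 8
  z = 3
  v = 5
  c = 10
  a = 9
  return 9
After dead-code-elim (1 stmts):
  return 9
Evaluate:
  b = 8  =>  b = 8
  z = 3 - 0  =>  z = 3
  v = 1 * 5  =>  v = 5
  c = z + 7  =>  c = 10
  a = 6 + 3  =>  a = 9
  return a = 9

Answer: 9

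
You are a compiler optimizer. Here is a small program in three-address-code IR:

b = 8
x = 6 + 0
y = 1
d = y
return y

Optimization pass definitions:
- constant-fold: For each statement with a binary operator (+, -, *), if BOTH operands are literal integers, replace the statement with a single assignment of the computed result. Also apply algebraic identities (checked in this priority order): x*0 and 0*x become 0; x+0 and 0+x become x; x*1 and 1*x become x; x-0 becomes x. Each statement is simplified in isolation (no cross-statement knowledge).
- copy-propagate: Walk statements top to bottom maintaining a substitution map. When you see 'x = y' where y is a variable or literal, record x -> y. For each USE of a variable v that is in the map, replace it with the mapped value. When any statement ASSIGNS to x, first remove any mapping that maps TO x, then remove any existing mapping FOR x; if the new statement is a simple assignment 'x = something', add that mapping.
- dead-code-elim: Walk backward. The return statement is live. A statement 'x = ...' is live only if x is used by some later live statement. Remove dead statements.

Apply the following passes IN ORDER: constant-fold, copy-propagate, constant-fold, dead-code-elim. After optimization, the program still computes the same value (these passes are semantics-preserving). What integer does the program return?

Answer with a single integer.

Answer: 1

Derivation:
Initial IR:
  b = 8
  x = 6 + 0
  y = 1
  d = y
  return y
After constant-fold (5 stmts):
  b = 8
  x = 6
  y = 1
  d = y
  return y
After copy-propagate (5 stmts):
  b = 8
  x = 6
  y = 1
  d = 1
  return 1
After constant-fold (5 stmts):
  b = 8
  x = 6
  y = 1
  d = 1
  return 1
After dead-code-elim (1 stmts):
  return 1
Evaluate:
  b = 8  =>  b = 8
  x = 6 + 0  =>  x = 6
  y = 1  =>  y = 1
  d = y  =>  d = 1
  return y = 1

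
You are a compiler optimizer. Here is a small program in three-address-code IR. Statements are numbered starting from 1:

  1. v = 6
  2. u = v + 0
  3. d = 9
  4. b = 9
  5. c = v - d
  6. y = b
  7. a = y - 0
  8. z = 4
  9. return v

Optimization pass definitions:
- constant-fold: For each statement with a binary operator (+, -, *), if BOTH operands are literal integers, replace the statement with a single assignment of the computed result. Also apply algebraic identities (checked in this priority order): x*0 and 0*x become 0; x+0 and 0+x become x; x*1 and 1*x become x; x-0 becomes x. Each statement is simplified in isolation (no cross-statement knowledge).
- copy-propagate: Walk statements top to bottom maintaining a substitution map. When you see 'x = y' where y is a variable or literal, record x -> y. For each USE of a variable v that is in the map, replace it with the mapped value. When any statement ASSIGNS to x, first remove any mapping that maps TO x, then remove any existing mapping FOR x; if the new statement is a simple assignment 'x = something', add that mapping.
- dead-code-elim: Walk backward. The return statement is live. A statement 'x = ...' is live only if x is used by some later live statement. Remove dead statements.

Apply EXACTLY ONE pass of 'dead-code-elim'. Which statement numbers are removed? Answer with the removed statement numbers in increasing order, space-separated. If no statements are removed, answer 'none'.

Backward liveness scan:
Stmt 1 'v = 6': KEEP (v is live); live-in = []
Stmt 2 'u = v + 0': DEAD (u not in live set ['v'])
Stmt 3 'd = 9': DEAD (d not in live set ['v'])
Stmt 4 'b = 9': DEAD (b not in live set ['v'])
Stmt 5 'c = v - d': DEAD (c not in live set ['v'])
Stmt 6 'y = b': DEAD (y not in live set ['v'])
Stmt 7 'a = y - 0': DEAD (a not in live set ['v'])
Stmt 8 'z = 4': DEAD (z not in live set ['v'])
Stmt 9 'return v': KEEP (return); live-in = ['v']
Removed statement numbers: [2, 3, 4, 5, 6, 7, 8]
Surviving IR:
  v = 6
  return v

Answer: 2 3 4 5 6 7 8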